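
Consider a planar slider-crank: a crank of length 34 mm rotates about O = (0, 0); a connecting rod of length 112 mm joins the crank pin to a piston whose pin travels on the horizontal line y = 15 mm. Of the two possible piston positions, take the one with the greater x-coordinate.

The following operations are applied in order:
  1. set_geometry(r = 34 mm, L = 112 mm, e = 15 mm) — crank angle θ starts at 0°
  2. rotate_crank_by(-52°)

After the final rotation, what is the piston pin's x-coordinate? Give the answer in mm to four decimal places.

set_geometry: r = 34 mm, L = 112 mm, e = 15 mm; θ ← 0°
rotate_crank_by(-52°): θ ← 0° -52° = -52°
crank pin P = (r cos θ, r sin θ) = (20.932490, -26.792366)
h = r sin θ − e = -26.792366 − 15 = -41.792366
x = r cos θ + √(L² − h²) = 20.932490 + √(12544.0 − 1746.6018) = 20.932490 + 103.910530 = 124.843020

124.8430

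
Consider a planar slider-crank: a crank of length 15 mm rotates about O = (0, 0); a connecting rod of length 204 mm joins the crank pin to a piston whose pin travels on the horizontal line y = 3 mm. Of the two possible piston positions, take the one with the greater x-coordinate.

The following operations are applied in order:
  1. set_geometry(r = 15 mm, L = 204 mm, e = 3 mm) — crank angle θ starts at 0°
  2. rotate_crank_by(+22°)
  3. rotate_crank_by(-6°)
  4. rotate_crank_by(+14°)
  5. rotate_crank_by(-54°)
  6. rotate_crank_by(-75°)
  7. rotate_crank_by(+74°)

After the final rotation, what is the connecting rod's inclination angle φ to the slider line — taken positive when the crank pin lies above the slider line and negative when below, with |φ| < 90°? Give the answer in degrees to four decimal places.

set_geometry: r = 15 mm, L = 204 mm, e = 3 mm; θ ← 0°
rotate_crank_by(+22°): θ ← 0° +22° = 22°
rotate_crank_by(-6°): θ ← 22° -6° = 16°
rotate_crank_by(+14°): θ ← 16° +14° = 30°
rotate_crank_by(-54°): θ ← 30° -54° = -24°
rotate_crank_by(-75°): θ ← -24° -75° = -99°
rotate_crank_by(+74°): θ ← -99° +74° = -25°
crank pin P = (r cos θ, r sin θ) = (13.594617, -6.339274)
h = r sin θ − e = -6.339274 − 3 = -9.339274
sin φ = h / L = -9.339274 / 204 = -0.04578075
φ = arcsin(-0.04578075) = -2.623961°

-2.6240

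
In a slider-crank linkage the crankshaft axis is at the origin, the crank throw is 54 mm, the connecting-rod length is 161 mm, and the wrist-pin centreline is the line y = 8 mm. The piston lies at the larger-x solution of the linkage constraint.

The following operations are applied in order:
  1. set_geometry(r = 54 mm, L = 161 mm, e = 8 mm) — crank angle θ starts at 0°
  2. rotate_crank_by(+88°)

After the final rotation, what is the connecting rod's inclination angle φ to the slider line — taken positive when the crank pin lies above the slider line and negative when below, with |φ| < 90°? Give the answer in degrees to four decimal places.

16.5893

set_geometry: r = 54 mm, L = 161 mm, e = 8 mm; θ ← 0°
rotate_crank_by(+88°): θ ← 0° +88° = 88°
crank pin P = (r cos θ, r sin θ) = (1.884573, 53.967105)
h = r sin θ − e = 53.967105 − 8 = 45.967105
sin φ = h / L = 45.967105 / 161 = 0.28550997
φ = arcsin(0.28550997) = 16.589334°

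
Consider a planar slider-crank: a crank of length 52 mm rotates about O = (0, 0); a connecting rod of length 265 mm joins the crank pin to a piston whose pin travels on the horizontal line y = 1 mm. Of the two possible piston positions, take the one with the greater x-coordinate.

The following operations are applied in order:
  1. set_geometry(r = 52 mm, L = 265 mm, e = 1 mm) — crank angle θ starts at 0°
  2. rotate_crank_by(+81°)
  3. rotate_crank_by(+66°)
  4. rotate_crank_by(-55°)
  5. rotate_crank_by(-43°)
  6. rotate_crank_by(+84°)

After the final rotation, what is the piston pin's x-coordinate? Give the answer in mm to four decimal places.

set_geometry: r = 52 mm, L = 265 mm, e = 1 mm; θ ← 0°
rotate_crank_by(+81°): θ ← 0° +81° = 81°
rotate_crank_by(+66°): θ ← 81° +66° = 147°
rotate_crank_by(-55°): θ ← 147° -55° = 92°
rotate_crank_by(-43°): θ ← 92° -43° = 49°
rotate_crank_by(+84°): θ ← 49° +84° = 133°
crank pin P = (r cos θ, r sin θ) = (-35.463915, 38.030392)
h = r sin θ − e = 38.030392 − 1 = 37.030392
x = r cos θ + √(L² − h²) = -35.463915 + √(70225.0 − 1371.2500) = -35.463915 + 262.399981 = 226.936066

226.9361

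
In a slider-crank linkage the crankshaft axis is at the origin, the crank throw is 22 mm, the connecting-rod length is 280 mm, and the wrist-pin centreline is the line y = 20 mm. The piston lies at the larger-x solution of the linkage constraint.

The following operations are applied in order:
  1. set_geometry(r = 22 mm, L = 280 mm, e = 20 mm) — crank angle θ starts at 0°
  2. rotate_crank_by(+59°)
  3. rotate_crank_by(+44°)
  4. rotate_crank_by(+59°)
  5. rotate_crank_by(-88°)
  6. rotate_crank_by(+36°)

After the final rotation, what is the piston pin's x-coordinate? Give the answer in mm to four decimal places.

set_geometry: r = 22 mm, L = 280 mm, e = 20 mm; θ ← 0°
rotate_crank_by(+59°): θ ← 0° +59° = 59°
rotate_crank_by(+44°): θ ← 59° +44° = 103°
rotate_crank_by(+59°): θ ← 103° +59° = 162°
rotate_crank_by(-88°): θ ← 162° -88° = 74°
rotate_crank_by(+36°): θ ← 74° +36° = 110°
crank pin P = (r cos θ, r sin θ) = (-7.524443, 20.673238)
h = r sin θ − e = 20.673238 − 20 = 0.673238
x = r cos θ + √(L² − h²) = -7.524443 + √(78400.0 − 0.4532) = -7.524443 + 279.999191 = 272.474747

272.4747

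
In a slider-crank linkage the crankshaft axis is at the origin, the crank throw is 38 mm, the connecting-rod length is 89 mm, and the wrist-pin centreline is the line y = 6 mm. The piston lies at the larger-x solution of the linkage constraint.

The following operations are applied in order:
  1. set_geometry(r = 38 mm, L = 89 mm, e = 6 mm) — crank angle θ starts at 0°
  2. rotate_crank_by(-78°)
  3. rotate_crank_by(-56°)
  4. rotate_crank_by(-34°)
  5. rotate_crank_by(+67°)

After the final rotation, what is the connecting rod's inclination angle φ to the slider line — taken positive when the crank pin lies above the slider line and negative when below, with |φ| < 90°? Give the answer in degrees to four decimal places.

-29.1133

set_geometry: r = 38 mm, L = 89 mm, e = 6 mm; θ ← 0°
rotate_crank_by(-78°): θ ← 0° -78° = -78°
rotate_crank_by(-56°): θ ← -78° -56° = -134°
rotate_crank_by(-34°): θ ← -134° -34° = -168°
rotate_crank_by(+67°): θ ← -168° +67° = -101°
crank pin P = (r cos θ, r sin θ) = (-7.250742, -37.301833)
h = r sin θ − e = -37.301833 − 6 = -43.301833
sin φ = h / L = -43.301833 / 89 = -0.48653745
φ = arcsin(-0.48653745) = -29.113251°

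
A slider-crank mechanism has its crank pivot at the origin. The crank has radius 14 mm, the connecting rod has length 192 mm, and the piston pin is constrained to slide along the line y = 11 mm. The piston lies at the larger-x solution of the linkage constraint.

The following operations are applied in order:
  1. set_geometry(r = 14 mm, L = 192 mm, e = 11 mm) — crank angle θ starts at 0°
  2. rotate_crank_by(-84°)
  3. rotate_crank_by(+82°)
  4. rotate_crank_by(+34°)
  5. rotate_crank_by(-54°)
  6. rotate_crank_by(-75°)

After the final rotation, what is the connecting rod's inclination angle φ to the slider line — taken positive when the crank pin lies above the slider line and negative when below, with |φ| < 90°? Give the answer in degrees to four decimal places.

set_geometry: r = 14 mm, L = 192 mm, e = 11 mm; θ ← 0°
rotate_crank_by(-84°): θ ← 0° -84° = -84°
rotate_crank_by(+82°): θ ← -84° +82° = -2°
rotate_crank_by(+34°): θ ← -2° +34° = 32°
rotate_crank_by(-54°): θ ← 32° -54° = -22°
rotate_crank_by(-75°): θ ← -22° -75° = -97°
crank pin P = (r cos θ, r sin θ) = (-1.706171, -13.895646)
h = r sin θ − e = -13.895646 − 11 = -24.895646
sin φ = h / L = -24.895646 / 192 = -0.12966482
φ = arcsin(-0.12966482) = -7.450224°

-7.4502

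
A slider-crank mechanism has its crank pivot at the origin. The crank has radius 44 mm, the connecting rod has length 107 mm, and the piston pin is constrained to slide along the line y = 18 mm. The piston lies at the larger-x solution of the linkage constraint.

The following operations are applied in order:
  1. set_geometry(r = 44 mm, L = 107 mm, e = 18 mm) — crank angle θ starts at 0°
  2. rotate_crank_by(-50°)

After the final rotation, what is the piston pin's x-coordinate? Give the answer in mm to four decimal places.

set_geometry: r = 44 mm, L = 107 mm, e = 18 mm; θ ← 0°
rotate_crank_by(-50°): θ ← 0° -50° = -50°
crank pin P = (r cos θ, r sin θ) = (28.282655, -33.705955)
h = r sin θ − e = -33.705955 − 18 = -51.705955
x = r cos θ + √(L² − h²) = 28.282655 + √(11449.0 − 2673.5058) = 28.282655 + 93.677608 = 121.960262

121.9603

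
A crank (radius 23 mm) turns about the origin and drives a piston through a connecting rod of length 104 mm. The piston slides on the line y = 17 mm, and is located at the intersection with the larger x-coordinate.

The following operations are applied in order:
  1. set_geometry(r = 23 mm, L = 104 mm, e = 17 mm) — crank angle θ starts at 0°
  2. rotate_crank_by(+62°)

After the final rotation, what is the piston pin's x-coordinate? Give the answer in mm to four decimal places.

set_geometry: r = 23 mm, L = 104 mm, e = 17 mm; θ ← 0°
rotate_crank_by(+62°): θ ← 0° +62° = 62°
crank pin P = (r cos θ, r sin θ) = (10.797846, 20.307795)
h = r sin θ − e = 20.307795 − 17 = 3.307795
x = r cos θ + √(L² − h²) = 10.797846 + √(10816.0 − 10.9415) = 10.797846 + 103.947383 = 114.745229

114.7452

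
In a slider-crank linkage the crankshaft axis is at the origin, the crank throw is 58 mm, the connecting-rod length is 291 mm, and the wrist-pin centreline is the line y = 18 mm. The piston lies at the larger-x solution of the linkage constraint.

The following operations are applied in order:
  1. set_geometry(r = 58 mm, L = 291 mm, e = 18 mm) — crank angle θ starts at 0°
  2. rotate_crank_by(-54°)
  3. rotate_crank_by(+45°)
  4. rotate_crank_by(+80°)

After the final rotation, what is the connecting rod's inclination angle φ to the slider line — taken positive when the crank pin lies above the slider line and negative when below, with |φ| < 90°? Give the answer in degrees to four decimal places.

7.2731

set_geometry: r = 58 mm, L = 291 mm, e = 18 mm; θ ← 0°
rotate_crank_by(-54°): θ ← 0° -54° = -54°
rotate_crank_by(+45°): θ ← -54° +45° = -9°
rotate_crank_by(+80°): θ ← -9° +80° = 71°
crank pin P = (r cos θ, r sin θ) = (18.882953, 54.840077)
h = r sin θ − e = 54.840077 − 18 = 36.840077
sin φ = h / L = 36.840077 / 291 = 0.12659820
φ = arcsin(0.12659820) = 7.273059°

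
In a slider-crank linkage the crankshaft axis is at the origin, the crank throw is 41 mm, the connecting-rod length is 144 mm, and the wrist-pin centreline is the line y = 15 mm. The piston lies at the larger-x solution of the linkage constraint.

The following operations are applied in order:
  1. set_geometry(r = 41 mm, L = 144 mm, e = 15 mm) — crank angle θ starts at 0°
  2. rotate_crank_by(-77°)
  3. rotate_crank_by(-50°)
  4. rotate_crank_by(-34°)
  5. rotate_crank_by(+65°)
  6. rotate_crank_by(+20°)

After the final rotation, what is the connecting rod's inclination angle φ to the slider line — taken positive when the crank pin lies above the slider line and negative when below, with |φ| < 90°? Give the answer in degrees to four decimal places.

-22.3604

set_geometry: r = 41 mm, L = 144 mm, e = 15 mm; θ ← 0°
rotate_crank_by(-77°): θ ← 0° -77° = -77°
rotate_crank_by(-50°): θ ← -77° -50° = -127°
rotate_crank_by(-34°): θ ← -127° -34° = -161°
rotate_crank_by(+65°): θ ← -161° +65° = -96°
rotate_crank_by(+20°): θ ← -96° +20° = -76°
crank pin P = (r cos θ, r sin θ) = (9.918798, -39.782125)
h = r sin θ − e = -39.782125 − 15 = -54.782125
sin φ = h / L = -54.782125 / 144 = -0.38043142
φ = arcsin(-0.38043142) = -22.360408°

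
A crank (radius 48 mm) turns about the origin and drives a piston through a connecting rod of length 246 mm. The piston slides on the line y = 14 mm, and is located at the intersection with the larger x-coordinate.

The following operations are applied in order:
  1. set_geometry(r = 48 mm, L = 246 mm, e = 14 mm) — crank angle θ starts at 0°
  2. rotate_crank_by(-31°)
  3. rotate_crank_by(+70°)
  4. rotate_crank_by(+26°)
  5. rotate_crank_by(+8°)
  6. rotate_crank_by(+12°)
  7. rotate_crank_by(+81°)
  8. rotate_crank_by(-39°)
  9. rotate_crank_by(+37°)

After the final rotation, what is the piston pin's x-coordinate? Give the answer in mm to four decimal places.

199.8582

set_geometry: r = 48 mm, L = 246 mm, e = 14 mm; θ ← 0°
rotate_crank_by(-31°): θ ← 0° -31° = -31°
rotate_crank_by(+70°): θ ← -31° +70° = 39°
rotate_crank_by(+26°): θ ← 39° +26° = 65°
rotate_crank_by(+8°): θ ← 65° +8° = 73°
rotate_crank_by(+12°): θ ← 73° +12° = 85°
rotate_crank_by(+81°): θ ← 85° +81° = 166°
rotate_crank_by(-39°): θ ← 166° -39° = 127°
rotate_crank_by(+37°): θ ← 127° +37° = 164°
crank pin P = (r cos θ, r sin θ) = (-46.140561, 13.230593)
h = r sin θ − e = 13.230593 − 14 = -0.769407
x = r cos θ + √(L² − h²) = -46.140561 + √(60516.0 − 0.5920) = -46.140561 + 245.998797 = 199.858235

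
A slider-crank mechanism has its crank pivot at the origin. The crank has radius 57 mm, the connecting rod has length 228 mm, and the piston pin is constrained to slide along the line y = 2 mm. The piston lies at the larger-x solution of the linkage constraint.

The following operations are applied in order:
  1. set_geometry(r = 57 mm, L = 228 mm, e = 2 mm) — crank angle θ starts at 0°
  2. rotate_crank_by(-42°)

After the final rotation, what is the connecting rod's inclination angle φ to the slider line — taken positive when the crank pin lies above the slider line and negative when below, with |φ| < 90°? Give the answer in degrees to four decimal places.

-10.1400

set_geometry: r = 57 mm, L = 228 mm, e = 2 mm; θ ← 0°
rotate_crank_by(-42°): θ ← 0° -42° = -42°
crank pin P = (r cos θ, r sin θ) = (42.359255, -38.140445)
h = r sin θ − e = -38.140445 − 2 = -40.140445
sin φ = h / L = -40.140445 / 228 = -0.17605458
φ = arcsin(-0.17605458) = -10.140034°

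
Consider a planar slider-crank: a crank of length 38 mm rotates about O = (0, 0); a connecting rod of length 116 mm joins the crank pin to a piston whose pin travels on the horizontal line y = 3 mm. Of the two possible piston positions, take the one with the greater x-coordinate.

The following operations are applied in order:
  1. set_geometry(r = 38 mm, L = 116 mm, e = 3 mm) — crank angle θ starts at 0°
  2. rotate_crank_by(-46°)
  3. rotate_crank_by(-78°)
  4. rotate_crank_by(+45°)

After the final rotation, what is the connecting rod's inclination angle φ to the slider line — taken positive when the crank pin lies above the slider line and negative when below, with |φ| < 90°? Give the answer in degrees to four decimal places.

-20.3302

set_geometry: r = 38 mm, L = 116 mm, e = 3 mm; θ ← 0°
rotate_crank_by(-46°): θ ← 0° -46° = -46°
rotate_crank_by(-78°): θ ← -46° -78° = -124°
rotate_crank_by(+45°): θ ← -124° +45° = -79°
crank pin P = (r cos θ, r sin θ) = (7.250742, -37.301833)
h = r sin θ − e = -37.301833 − 3 = -40.301833
sin φ = h / L = -40.301833 / 116 = -0.34742959
φ = arcsin(-0.34742959) = -20.330178°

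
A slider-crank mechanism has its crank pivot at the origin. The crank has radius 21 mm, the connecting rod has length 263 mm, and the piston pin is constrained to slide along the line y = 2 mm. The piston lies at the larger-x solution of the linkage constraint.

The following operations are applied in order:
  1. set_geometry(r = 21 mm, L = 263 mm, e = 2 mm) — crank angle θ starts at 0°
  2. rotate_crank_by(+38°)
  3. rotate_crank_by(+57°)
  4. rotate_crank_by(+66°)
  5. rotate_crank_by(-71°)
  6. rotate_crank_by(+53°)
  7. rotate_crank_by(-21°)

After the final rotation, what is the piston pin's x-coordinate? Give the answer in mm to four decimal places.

set_geometry: r = 21 mm, L = 263 mm, e = 2 mm; θ ← 0°
rotate_crank_by(+38°): θ ← 0° +38° = 38°
rotate_crank_by(+57°): θ ← 38° +57° = 95°
rotate_crank_by(+66°): θ ← 95° +66° = 161°
rotate_crank_by(-71°): θ ← 161° -71° = 90°
rotate_crank_by(+53°): θ ← 90° +53° = 143°
rotate_crank_by(-21°): θ ← 143° -21° = 122°
crank pin P = (r cos θ, r sin θ) = (-11.128305, 17.809010)
h = r sin θ − e = 17.809010 − 2 = 15.809010
x = r cos θ + √(L² − h²) = -11.128305 + √(69169.0 − 249.9248) = -11.128305 + 262.524428 = 251.396123

251.3961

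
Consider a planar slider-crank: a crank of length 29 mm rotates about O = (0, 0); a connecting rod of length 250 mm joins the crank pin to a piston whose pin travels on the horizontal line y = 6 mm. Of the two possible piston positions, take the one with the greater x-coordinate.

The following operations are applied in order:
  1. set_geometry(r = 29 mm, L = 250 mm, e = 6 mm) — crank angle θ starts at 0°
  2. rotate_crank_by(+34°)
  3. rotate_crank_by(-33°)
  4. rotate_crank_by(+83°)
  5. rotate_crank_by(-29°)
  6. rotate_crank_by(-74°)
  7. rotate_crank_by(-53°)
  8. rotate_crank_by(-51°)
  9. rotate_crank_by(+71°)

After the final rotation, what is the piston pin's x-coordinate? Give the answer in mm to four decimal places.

set_geometry: r = 29 mm, L = 250 mm, e = 6 mm; θ ← 0°
rotate_crank_by(+34°): θ ← 0° +34° = 34°
rotate_crank_by(-33°): θ ← 34° -33° = 1°
rotate_crank_by(+83°): θ ← 1° +83° = 84°
rotate_crank_by(-29°): θ ← 84° -29° = 55°
rotate_crank_by(-74°): θ ← 55° -74° = -19°
rotate_crank_by(-53°): θ ← -19° -53° = -72°
rotate_crank_by(-51°): θ ← -72° -51° = -123°
rotate_crank_by(+71°): θ ← -123° +71° = -52°
crank pin P = (r cos θ, r sin θ) = (17.854183, -22.852312)
h = r sin θ − e = -22.852312 − 6 = -28.852312
x = r cos θ + √(L² − h²) = 17.854183 + √(62500.0 − 832.4559) = 17.854183 + 248.329507 = 266.183690

266.1837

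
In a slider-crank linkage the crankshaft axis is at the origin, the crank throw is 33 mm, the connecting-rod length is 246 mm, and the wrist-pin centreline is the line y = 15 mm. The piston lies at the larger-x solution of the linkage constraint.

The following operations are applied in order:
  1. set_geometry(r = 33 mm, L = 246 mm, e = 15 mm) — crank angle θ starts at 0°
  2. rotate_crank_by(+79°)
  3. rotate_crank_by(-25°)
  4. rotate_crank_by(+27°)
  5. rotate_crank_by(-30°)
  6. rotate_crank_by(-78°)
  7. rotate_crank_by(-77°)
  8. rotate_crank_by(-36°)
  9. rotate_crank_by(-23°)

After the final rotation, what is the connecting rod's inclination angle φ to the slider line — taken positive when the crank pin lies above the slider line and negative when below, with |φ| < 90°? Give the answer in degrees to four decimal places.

-5.7505

set_geometry: r = 33 mm, L = 246 mm, e = 15 mm; θ ← 0°
rotate_crank_by(+79°): θ ← 0° +79° = 79°
rotate_crank_by(-25°): θ ← 79° -25° = 54°
rotate_crank_by(+27°): θ ← 54° +27° = 81°
rotate_crank_by(-30°): θ ← 81° -30° = 51°
rotate_crank_by(-78°): θ ← 51° -78° = -27°
rotate_crank_by(-77°): θ ← -27° -77° = -104°
rotate_crank_by(-36°): θ ← -104° -36° = -140°
rotate_crank_by(-23°): θ ← -140° -23° = -163°
crank pin P = (r cos θ, r sin θ) = (-31.558057, -9.648266)
h = r sin θ − e = -9.648266 − 15 = -24.648266
sin φ = h / L = -24.648266 / 246 = -0.10019620
φ = arcsin(-0.10019620) = -5.750469°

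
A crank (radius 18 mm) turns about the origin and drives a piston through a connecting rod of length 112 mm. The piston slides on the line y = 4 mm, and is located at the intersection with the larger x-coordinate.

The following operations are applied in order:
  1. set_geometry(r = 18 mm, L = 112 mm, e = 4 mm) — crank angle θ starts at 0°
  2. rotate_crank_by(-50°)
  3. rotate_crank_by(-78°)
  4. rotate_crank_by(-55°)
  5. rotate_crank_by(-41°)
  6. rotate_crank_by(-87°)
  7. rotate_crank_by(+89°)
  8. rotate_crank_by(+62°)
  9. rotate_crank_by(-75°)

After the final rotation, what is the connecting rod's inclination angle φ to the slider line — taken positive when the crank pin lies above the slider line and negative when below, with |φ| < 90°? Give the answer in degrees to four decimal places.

set_geometry: r = 18 mm, L = 112 mm, e = 4 mm; θ ← 0°
rotate_crank_by(-50°): θ ← 0° -50° = -50°
rotate_crank_by(-78°): θ ← -50° -78° = -128°
rotate_crank_by(-55°): θ ← -128° -55° = -183°
rotate_crank_by(-41°): θ ← -183° -41° = -224°
rotate_crank_by(-87°): θ ← -224° -87° = -311°
rotate_crank_by(+89°): θ ← -311° +89° = -222°
rotate_crank_by(+62°): θ ← -222° +62° = -160°
rotate_crank_by(-75°): θ ← -160° -75° = -235°
crank pin P = (r cos θ, r sin θ) = (-10.324376, 14.744737)
h = r sin θ − e = 14.744737 − 4 = 10.744737
sin φ = h / L = 10.744737 / 112 = 0.09593515
φ = arcsin(0.09593515) = 5.505146°

5.5051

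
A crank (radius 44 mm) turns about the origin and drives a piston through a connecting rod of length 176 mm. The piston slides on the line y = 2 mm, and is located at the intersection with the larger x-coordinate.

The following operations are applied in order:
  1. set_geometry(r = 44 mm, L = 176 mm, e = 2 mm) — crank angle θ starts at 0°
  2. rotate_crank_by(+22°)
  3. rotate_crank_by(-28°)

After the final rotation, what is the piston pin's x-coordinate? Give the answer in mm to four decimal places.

219.6352

set_geometry: r = 44 mm, L = 176 mm, e = 2 mm; θ ← 0°
rotate_crank_by(+22°): θ ← 0° +22° = 22°
rotate_crank_by(-28°): θ ← 22° -28° = -6°
crank pin P = (r cos θ, r sin θ) = (43.758963, -4.599252)
h = r sin θ − e = -4.599252 − 2 = -6.599252
x = r cos θ + √(L² − h²) = 43.758963 + √(30976.0 − 43.5501) = 43.758963 + 175.876235 = 219.635198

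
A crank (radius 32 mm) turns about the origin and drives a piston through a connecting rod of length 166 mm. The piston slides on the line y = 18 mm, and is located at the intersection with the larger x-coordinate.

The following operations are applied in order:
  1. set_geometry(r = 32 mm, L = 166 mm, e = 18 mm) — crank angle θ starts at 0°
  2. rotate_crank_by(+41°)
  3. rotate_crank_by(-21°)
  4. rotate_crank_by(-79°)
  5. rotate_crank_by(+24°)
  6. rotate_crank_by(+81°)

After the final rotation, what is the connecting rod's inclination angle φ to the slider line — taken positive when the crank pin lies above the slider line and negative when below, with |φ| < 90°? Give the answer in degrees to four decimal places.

1.7326

set_geometry: r = 32 mm, L = 166 mm, e = 18 mm; θ ← 0°
rotate_crank_by(+41°): θ ← 0° +41° = 41°
rotate_crank_by(-21°): θ ← 41° -21° = 20°
rotate_crank_by(-79°): θ ← 20° -79° = -59°
rotate_crank_by(+24°): θ ← -59° +24° = -35°
rotate_crank_by(+81°): θ ← -35° +81° = 46°
crank pin P = (r cos θ, r sin θ) = (22.229068, 23.018874)
h = r sin θ − e = 23.018874 − 18 = 5.018874
sin φ = h / L = 5.018874 / 166 = 0.03023418
φ = arcsin(0.03023418) = 1.732555°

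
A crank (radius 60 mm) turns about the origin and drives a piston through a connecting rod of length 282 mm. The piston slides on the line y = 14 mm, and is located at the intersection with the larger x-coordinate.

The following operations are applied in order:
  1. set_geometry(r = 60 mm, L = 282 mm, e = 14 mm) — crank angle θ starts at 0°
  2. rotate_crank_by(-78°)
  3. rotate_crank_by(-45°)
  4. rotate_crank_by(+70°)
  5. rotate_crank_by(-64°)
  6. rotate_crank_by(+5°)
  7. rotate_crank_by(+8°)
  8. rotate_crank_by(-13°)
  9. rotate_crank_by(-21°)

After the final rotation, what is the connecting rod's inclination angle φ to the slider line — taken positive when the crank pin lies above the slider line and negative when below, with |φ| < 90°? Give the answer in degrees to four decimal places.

set_geometry: r = 60 mm, L = 282 mm, e = 14 mm; θ ← 0°
rotate_crank_by(-78°): θ ← 0° -78° = -78°
rotate_crank_by(-45°): θ ← -78° -45° = -123°
rotate_crank_by(+70°): θ ← -123° +70° = -53°
rotate_crank_by(-64°): θ ← -53° -64° = -117°
rotate_crank_by(+5°): θ ← -117° +5° = -112°
rotate_crank_by(+8°): θ ← -112° +8° = -104°
rotate_crank_by(-13°): θ ← -104° -13° = -117°
rotate_crank_by(-21°): θ ← -117° -21° = -138°
crank pin P = (r cos θ, r sin θ) = (-44.588690, -40.147836)
h = r sin θ − e = -40.147836 − 14 = -54.147836
sin φ = h / L = -54.147836 / 282 = -0.19201360
φ = arcsin(-0.19201360) = -11.070319°

-11.0703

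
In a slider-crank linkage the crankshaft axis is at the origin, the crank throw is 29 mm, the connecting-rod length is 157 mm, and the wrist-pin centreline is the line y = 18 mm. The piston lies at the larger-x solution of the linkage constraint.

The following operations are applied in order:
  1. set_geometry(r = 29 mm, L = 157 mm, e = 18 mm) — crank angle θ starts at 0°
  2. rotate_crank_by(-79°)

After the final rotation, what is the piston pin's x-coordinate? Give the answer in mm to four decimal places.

set_geometry: r = 29 mm, L = 157 mm, e = 18 mm; θ ← 0°
rotate_crank_by(-79°): θ ← 0° -79° = -79°
crank pin P = (r cos θ, r sin θ) = (5.533461, -28.467188)
h = r sin θ − e = -28.467188 − 18 = -46.467188
x = r cos θ + √(L² − h²) = 5.533461 + √(24649.0 − 2159.1996) = 5.533461 + 149.965998 = 155.499458

155.4995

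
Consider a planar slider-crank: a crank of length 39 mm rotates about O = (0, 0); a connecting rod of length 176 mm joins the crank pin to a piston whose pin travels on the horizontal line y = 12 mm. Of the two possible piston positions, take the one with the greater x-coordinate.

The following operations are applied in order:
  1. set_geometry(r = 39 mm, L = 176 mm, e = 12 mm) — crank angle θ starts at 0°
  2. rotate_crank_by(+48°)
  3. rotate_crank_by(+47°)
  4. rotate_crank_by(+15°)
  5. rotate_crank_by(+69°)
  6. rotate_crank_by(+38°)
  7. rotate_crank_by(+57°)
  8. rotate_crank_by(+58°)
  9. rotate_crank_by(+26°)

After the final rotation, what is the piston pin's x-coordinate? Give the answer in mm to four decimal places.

214.4684

set_geometry: r = 39 mm, L = 176 mm, e = 12 mm; θ ← 0°
rotate_crank_by(+48°): θ ← 0° +48° = 48°
rotate_crank_by(+47°): θ ← 48° +47° = 95°
rotate_crank_by(+15°): θ ← 95° +15° = 110°
rotate_crank_by(+69°): θ ← 110° +69° = 179°
rotate_crank_by(+38°): θ ← 179° +38° = 217°
rotate_crank_by(+57°): θ ← 217° +57° = 274°
rotate_crank_by(+58°): θ ← 274° +58° = 332°
rotate_crank_by(+26°): θ ← 332° +26° = 358°
crank pin P = (r cos θ, r sin θ) = (38.976242, -1.361080)
h = r sin θ − e = -1.361080 − 12 = -13.361080
x = r cos θ + √(L² − h²) = 38.976242 + √(30976.0 − 178.5185) = 38.976242 + 175.492112 = 214.468355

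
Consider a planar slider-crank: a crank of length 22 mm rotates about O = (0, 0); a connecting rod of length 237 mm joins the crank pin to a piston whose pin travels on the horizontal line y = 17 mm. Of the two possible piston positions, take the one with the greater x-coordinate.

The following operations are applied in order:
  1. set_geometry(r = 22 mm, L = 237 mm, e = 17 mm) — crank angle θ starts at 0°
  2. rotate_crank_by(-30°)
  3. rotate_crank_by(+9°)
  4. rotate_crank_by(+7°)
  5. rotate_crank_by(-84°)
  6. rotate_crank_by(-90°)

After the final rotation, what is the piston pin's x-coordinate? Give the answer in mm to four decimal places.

set_geometry: r = 22 mm, L = 237 mm, e = 17 mm; θ ← 0°
rotate_crank_by(-30°): θ ← 0° -30° = -30°
rotate_crank_by(+9°): θ ← -30° +9° = -21°
rotate_crank_by(+7°): θ ← -21° +7° = -14°
rotate_crank_by(-84°): θ ← -14° -84° = -98°
rotate_crank_by(-90°): θ ← -98° -90° = -188°
crank pin P = (r cos θ, r sin θ) = (-21.785898, 3.061808)
h = r sin θ − e = 3.061808 − 17 = -13.938192
x = r cos θ + √(L² − h²) = -21.785898 + √(56169.0 − 194.2732) = -21.785898 + 236.589786 = 214.803888

214.8039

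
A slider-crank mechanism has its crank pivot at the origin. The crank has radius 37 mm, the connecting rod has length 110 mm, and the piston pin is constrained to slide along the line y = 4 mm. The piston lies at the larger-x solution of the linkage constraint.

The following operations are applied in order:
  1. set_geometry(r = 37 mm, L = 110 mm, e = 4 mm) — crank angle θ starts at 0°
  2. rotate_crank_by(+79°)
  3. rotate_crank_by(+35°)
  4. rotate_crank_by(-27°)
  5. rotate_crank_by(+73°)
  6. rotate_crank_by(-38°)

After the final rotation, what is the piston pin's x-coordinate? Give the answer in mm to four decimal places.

set_geometry: r = 37 mm, L = 110 mm, e = 4 mm; θ ← 0°
rotate_crank_by(+79°): θ ← 0° +79° = 79°
rotate_crank_by(+35°): θ ← 79° +35° = 114°
rotate_crank_by(-27°): θ ← 114° -27° = 87°
rotate_crank_by(+73°): θ ← 87° +73° = 160°
rotate_crank_by(-38°): θ ← 160° -38° = 122°
crank pin P = (r cos θ, r sin θ) = (-19.607013, 31.377780)
h = r sin θ − e = 31.377780 − 4 = 27.377780
x = r cos θ + √(L² − h²) = -19.607013 + √(12100.0 − 749.5428) = -19.607013 + 106.538524 = 86.931512

86.9315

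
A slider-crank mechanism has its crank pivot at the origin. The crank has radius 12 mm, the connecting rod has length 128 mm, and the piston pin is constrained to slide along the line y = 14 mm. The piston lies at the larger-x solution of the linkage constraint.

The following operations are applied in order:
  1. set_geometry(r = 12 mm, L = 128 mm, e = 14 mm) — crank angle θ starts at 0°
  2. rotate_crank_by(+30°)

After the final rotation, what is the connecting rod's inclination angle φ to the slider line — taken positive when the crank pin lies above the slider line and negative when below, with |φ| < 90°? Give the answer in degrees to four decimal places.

-3.5833

set_geometry: r = 12 mm, L = 128 mm, e = 14 mm; θ ← 0°
rotate_crank_by(+30°): θ ← 0° +30° = 30°
crank pin P = (r cos θ, r sin θ) = (10.392305, 6.000000)
h = r sin θ − e = 6.000000 − 14 = -8.000000
sin φ = h / L = -8.000000 / 128 = -0.06250000
φ = arcsin(-0.06250000) = -3.583322°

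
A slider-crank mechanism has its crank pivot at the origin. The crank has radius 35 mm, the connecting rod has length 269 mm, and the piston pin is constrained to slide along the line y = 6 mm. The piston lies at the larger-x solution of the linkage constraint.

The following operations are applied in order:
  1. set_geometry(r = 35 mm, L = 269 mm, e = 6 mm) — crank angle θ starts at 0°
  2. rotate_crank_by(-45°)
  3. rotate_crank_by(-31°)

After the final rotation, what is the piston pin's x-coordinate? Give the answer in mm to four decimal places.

set_geometry: r = 35 mm, L = 269 mm, e = 6 mm; θ ← 0°
rotate_crank_by(-45°): θ ← 0° -45° = -45°
rotate_crank_by(-31°): θ ← -45° -31° = -76°
crank pin P = (r cos θ, r sin θ) = (8.467266, -33.960350)
h = r sin θ − e = -33.960350 − 6 = -39.960350
x = r cos θ + √(L² − h²) = 8.467266 + √(72361.0 − 1596.8296) = 8.467266 + 266.015357 = 274.482624

274.4826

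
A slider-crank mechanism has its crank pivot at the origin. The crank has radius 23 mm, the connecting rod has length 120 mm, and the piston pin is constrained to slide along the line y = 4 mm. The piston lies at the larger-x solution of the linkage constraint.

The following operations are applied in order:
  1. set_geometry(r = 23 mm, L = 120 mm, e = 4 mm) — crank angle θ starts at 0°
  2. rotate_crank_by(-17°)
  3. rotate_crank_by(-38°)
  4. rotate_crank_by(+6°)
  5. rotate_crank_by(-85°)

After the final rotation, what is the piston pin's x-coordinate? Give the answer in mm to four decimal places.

set_geometry: r = 23 mm, L = 120 mm, e = 4 mm; θ ← 0°
rotate_crank_by(-17°): θ ← 0° -17° = -17°
rotate_crank_by(-38°): θ ← -17° -38° = -55°
rotate_crank_by(+6°): θ ← -55° +6° = -49°
rotate_crank_by(-85°): θ ← -49° -85° = -134°
crank pin P = (r cos θ, r sin θ) = (-15.977143, -16.544815)
h = r sin θ − e = -16.544815 − 4 = -20.544815
x = r cos θ + √(L² − h²) = -15.977143 + √(14400.0 − 422.0894) = -15.977143 + 118.228214 = 102.251071

102.2511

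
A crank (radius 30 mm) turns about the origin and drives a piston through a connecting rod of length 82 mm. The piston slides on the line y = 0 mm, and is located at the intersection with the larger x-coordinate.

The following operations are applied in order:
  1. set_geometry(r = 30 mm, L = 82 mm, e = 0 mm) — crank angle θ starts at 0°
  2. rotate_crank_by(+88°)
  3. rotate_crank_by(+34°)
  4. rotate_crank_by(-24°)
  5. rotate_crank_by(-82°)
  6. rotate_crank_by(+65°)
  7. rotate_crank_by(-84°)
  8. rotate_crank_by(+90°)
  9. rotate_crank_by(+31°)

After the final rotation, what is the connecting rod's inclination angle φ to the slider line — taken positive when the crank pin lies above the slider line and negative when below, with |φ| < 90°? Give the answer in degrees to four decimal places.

18.8462

set_geometry: r = 30 mm, L = 82 mm, e = 0 mm; θ ← 0°
rotate_crank_by(+88°): θ ← 0° +88° = 88°
rotate_crank_by(+34°): θ ← 88° +34° = 122°
rotate_crank_by(-24°): θ ← 122° -24° = 98°
rotate_crank_by(-82°): θ ← 98° -82° = 16°
rotate_crank_by(+65°): θ ← 16° +65° = 81°
rotate_crank_by(-84°): θ ← 81° -84° = -3°
rotate_crank_by(+90°): θ ← -3° +90° = 87°
rotate_crank_by(+31°): θ ← 87° +31° = 118°
crank pin P = (r cos θ, r sin θ) = (-14.084147, 26.488428)
h = r sin θ − e = 26.488428 − 0 = 26.488428
sin φ = h / L = 26.488428 / 82 = 0.32302961
φ = arcsin(0.32302961) = 18.846242°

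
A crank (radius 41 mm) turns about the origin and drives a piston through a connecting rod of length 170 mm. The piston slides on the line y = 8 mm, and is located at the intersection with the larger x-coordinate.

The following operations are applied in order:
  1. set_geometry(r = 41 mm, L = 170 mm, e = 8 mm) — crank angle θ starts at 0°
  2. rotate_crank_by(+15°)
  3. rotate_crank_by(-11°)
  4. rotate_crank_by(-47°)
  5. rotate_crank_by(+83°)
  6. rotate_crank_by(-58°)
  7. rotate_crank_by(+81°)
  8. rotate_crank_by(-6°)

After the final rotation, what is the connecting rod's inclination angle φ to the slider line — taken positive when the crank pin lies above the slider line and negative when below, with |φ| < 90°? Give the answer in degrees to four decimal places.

8.9289

set_geometry: r = 41 mm, L = 170 mm, e = 8 mm; θ ← 0°
rotate_crank_by(+15°): θ ← 0° +15° = 15°
rotate_crank_by(-11°): θ ← 15° -11° = 4°
rotate_crank_by(-47°): θ ← 4° -47° = -43°
rotate_crank_by(+83°): θ ← -43° +83° = 40°
rotate_crank_by(-58°): θ ← 40° -58° = -18°
rotate_crank_by(+81°): θ ← -18° +81° = 63°
rotate_crank_by(-6°): θ ← 63° -6° = 57°
crank pin P = (r cos θ, r sin θ) = (22.330200, 34.385493)
h = r sin θ − e = 34.385493 − 8 = 26.385493
sin φ = h / L = 26.385493 / 170 = 0.15520878
φ = arcsin(0.15520878) = 8.928905°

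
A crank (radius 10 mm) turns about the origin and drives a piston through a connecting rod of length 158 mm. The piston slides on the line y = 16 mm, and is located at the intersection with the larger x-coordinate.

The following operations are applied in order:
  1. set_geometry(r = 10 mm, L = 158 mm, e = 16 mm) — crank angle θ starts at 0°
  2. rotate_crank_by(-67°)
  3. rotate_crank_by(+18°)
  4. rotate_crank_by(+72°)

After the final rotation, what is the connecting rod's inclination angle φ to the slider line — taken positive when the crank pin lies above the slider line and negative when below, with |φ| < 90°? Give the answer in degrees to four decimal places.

-4.3895

set_geometry: r = 10 mm, L = 158 mm, e = 16 mm; θ ← 0°
rotate_crank_by(-67°): θ ← 0° -67° = -67°
rotate_crank_by(+18°): θ ← -67° +18° = -49°
rotate_crank_by(+72°): θ ← -49° +72° = 23°
crank pin P = (r cos θ, r sin θ) = (9.205049, 3.907311)
h = r sin θ − e = 3.907311 − 16 = -12.092689
sin φ = h / L = -12.092689 / 158 = -0.07653600
φ = arcsin(-0.07653600) = -4.389483°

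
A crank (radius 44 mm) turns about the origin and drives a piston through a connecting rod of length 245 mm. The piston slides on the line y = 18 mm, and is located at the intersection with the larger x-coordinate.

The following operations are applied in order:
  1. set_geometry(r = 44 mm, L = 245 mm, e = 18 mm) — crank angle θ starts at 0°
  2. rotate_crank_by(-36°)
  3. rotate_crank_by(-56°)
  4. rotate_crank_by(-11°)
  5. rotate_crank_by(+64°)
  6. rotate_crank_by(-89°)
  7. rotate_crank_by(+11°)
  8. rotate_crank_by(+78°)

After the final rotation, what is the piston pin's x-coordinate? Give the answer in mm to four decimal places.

set_geometry: r = 44 mm, L = 245 mm, e = 18 mm; θ ← 0°
rotate_crank_by(-36°): θ ← 0° -36° = -36°
rotate_crank_by(-56°): θ ← -36° -56° = -92°
rotate_crank_by(-11°): θ ← -92° -11° = -103°
rotate_crank_by(+64°): θ ← -103° +64° = -39°
rotate_crank_by(-89°): θ ← -39° -89° = -128°
rotate_crank_by(+11°): θ ← -128° +11° = -117°
rotate_crank_by(+78°): θ ← -117° +78° = -39°
crank pin P = (r cos θ, r sin θ) = (34.194422, -27.690097)
h = r sin θ − e = -27.690097 − 18 = -45.690097
x = r cos θ + √(L² − h²) = 34.194422 + √(60025.0 − 2087.5850) = 34.194422 + 240.701922 = 274.896344

274.8963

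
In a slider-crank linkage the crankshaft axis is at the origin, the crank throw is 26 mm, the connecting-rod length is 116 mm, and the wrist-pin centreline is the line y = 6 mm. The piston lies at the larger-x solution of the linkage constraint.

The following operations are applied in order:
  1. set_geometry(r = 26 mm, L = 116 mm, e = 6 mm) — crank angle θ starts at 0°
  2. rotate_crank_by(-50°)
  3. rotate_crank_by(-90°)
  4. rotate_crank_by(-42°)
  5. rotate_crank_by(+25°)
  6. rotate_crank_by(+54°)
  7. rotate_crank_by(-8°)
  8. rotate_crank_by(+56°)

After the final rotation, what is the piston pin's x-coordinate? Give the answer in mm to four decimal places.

set_geometry: r = 26 mm, L = 116 mm, e = 6 mm; θ ← 0°
rotate_crank_by(-50°): θ ← 0° -50° = -50°
rotate_crank_by(-90°): θ ← -50° -90° = -140°
rotate_crank_by(-42°): θ ← -140° -42° = -182°
rotate_crank_by(+25°): θ ← -182° +25° = -157°
rotate_crank_by(+54°): θ ← -157° +54° = -103°
rotate_crank_by(-8°): θ ← -103° -8° = -111°
rotate_crank_by(+56°): θ ← -111° +56° = -55°
crank pin P = (r cos θ, r sin θ) = (14.912987, -21.297953)
h = r sin θ − e = -21.297953 − 6 = -27.297953
x = r cos θ + √(L² − h²) = 14.912987 + √(13456.0 − 745.1782) = 14.912987 + 112.742280 = 127.655268

127.6553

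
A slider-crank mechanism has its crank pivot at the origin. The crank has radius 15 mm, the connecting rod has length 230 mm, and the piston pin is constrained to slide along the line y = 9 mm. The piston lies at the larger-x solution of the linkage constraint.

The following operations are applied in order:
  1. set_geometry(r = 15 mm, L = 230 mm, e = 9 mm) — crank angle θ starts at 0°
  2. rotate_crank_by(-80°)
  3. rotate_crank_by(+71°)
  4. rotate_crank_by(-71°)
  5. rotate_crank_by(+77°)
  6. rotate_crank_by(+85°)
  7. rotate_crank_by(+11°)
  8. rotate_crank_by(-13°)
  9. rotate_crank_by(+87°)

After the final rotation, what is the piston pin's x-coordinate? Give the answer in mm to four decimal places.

set_geometry: r = 15 mm, L = 230 mm, e = 9 mm; θ ← 0°
rotate_crank_by(-80°): θ ← 0° -80° = -80°
rotate_crank_by(+71°): θ ← -80° +71° = -9°
rotate_crank_by(-71°): θ ← -9° -71° = -80°
rotate_crank_by(+77°): θ ← -80° +77° = -3°
rotate_crank_by(+85°): θ ← -3° +85° = 82°
rotate_crank_by(+11°): θ ← 82° +11° = 93°
rotate_crank_by(-13°): θ ← 93° -13° = 80°
rotate_crank_by(+87°): θ ← 80° +87° = 167°
crank pin P = (r cos θ, r sin θ) = (-14.615551, 3.374266)
h = r sin θ − e = 3.374266 − 9 = -5.625734
x = r cos θ + √(L² − h²) = -14.615551 + √(52900.0 − 31.6489) = -14.615551 + 229.931188 = 215.315637

215.3156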